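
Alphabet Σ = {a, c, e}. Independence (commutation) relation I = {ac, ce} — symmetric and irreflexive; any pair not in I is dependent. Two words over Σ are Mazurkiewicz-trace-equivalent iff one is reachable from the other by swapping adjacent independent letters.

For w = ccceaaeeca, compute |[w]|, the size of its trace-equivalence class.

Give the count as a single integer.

210

0(c) covers ∅
1(c) covers 0:c
2(c) covers 1:c
3(e) covers ∅
4(a) covers 3:e
5(a) covers 4:a
6(e) covers 5:a
7(e) covers 6:e
8(c) covers 2:c
9(a) covers 7:e
floor of heap: 0:c, 3:e
completions by unplaced set U, small U first (add the entries for U minus each lowest piece of U):
  |U|=1: {8}:1  {9}:1
  |U|=2: {2,8}:1  {7,9}:1  {8,9}:2
  |U|=3: {1,2,8}:1  {2,8,9}:3  {6,7,9}:1  {7,8,9}:3
  |U|=4: {0,1,2,8}:1  {1,2,8,9}:4  {2,7,8,9}:6  {5,6,7,9}:1  {6,7,8,9}:4
  |U|=5: {0,1,2,8,9}:5  {1,2,7,8,9}:10  {2,6,7,8,9}:10  {4,5,6,7,9}:1  {5,6,7,8,9}:5
  |U|=6: {0,1,2,7,8,9}:15  {1,2,6,7,8,9}:20  {2,5,6,7,8,9}:15  {3,4,5,6,7,9}:1  {4,5,6,7,8,9}:6
  |U|=7: {0,1,2,6,7,8,9}:35  {1,2,5,6,7,8,9}:35  {2,4,5,6,7,8,9}:21  {3,4,5,6,7,8,9}:7
  |U|=8: {0,1,2,5,6,7,8,9}:70  {1,2,4,5,6,7,8,9}:56  {2,3,4,5,6,7,8,9}:28
  start at 0(c): 84
  start at 3(e): 126
sum over floor = 210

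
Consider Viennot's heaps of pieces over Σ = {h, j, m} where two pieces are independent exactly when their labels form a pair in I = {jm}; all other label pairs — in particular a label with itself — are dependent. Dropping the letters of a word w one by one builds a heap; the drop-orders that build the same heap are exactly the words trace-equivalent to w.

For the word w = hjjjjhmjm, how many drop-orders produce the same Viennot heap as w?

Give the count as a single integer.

piece 0:h — minimal
piece 1:j rests on {0:h}
piece 2:j rests on {1:j}
piece 3:j rests on {2:j}
piece 4:j rests on {3:j}
piece 5:h rests on {4:j}
piece 6:m rests on {5:h}
piece 7:j rests on {5:h}
piece 8:m rests on {6:m}
minimal pieces: {0:h}
ways to finish when only these pieces remain (= sum over removing one remaining piece with nothing left below it):
  1 left: {7}→1  {8}→1
  2 left: {6,8}→1  {7,8}→2
  3 left: {6,7,8}→3
  4 left: {5,6,7,8}→3
  5 left: {4,5,6,7,8}→3
  6 left: {3,4,5,6,7,8}→3
  7 left: {2,3,4,5,6,7,8}→3
  placing 0:h first → 3 extensions

3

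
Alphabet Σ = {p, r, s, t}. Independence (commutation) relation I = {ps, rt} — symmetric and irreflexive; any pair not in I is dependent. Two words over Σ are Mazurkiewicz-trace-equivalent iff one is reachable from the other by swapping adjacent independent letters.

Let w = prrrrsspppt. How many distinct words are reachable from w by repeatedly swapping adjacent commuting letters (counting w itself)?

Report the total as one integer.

piece 0:p — minimal
piece 1:r rests on {0:p}
piece 2:r rests on {1:r}
piece 3:r rests on {2:r}
piece 4:r rests on {3:r}
piece 5:s rests on {4:r}
piece 6:s rests on {5:s}
piece 7:p rests on {4:r}
piece 8:p rests on {7:p}
piece 9:p rests on {8:p}
piece 10:t rests on {6:s, 9:p}
minimal pieces: {0:p}
ways to finish when only these pieces remain (= sum over removing one remaining piece with nothing left below it):
  1 left: {10}→1
  2 left: {6,10}→1  {9,10}→1
  3 left: {5,6,10}→1  {6,9,10}→2  {8,9,10}→1
  4 left: {5,6,9,10}→3  {6,8,9,10}→3  {7,8,9,10}→1
  5 left: {5,6,8,9,10}→6  {6,7,8,9,10}→4
  6 left: {5,6,7,8,9,10}→10
  7 left: {4,5,6,7,8,9,10}→10
  8 left: {3,4,5,6,7,8,9,10}→10
  9 left: {2,3,4,5,6,7,8,9,10}→10
  placing 0:p first → 10 extensions

10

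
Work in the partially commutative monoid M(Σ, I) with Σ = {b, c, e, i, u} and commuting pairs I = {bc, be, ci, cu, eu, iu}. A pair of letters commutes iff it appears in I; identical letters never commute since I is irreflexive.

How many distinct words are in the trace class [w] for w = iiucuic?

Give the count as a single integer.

210

drop 0:i onto floor
drop 1:i onto {0:i}
drop 2:u onto floor
drop 3:c onto floor
drop 4:u onto {2:u}
drop 5:i onto {1:i}
drop 6:c onto {3:c}
ground layer = {0:i, 2:u, 3:c}
drop-orders for the pieces not yet dropped (sum over which currently-grounded one goes next):
  1 to go: {4} 1  {5} 1  {6} 1
  2 to go: {1,5} 1  {2,4} 1  {3,6} 1  {4,5} 2  {4,6} 2  {5,6} 2
  3 to go: {0,1,5} 1  {1,4,5} 3  {1,5,6} 3  {2,4,5} 3  {2,4,6} 3  {3,4,6} 3  {3,5,6} 3  {4,5,6} 6
  4 to go: {0,1,4,5} 4  {0,1,5,6} 4  {1,2,4,5} 6  {1,3,5,6} 6  {1,4,5,6} 12  {2,3,4,6} 6  {2,4,5,6} 12  {3,4,5,6} 12
  5 to go: {0,1,2,4,5} 10  {0,1,3,5,6} 10  {0,1,4,5,6} 20  {1,2,4,5,6} 30  {1,3,4,5,6} 30  {2,3,4,5,6} 30
  if 0:i drops first: 90 orders
  if 2:u drops first: 60 orders
  if 3:c drops first: 60 orders
heap linearizations: 210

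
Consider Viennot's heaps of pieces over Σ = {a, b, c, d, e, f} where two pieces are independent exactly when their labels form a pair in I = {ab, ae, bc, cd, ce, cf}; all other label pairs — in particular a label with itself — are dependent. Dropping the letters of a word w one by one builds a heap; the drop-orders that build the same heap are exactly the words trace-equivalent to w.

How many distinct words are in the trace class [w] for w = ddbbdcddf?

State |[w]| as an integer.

9

0(d) covers ∅
1(d) covers 0:d
2(b) covers 1:d
3(b) covers 2:b
4(d) covers 3:b
5(c) covers ∅
6(d) covers 4:d
7(d) covers 6:d
8(f) covers 7:d
floor of heap: 0:d, 5:c
completions by unplaced set U, small U first (add the entries for U minus each lowest piece of U):
  |U|=1: {5}:1  {8}:1
  |U|=2: {5,8}:2  {7,8}:1
  |U|=3: {5,7,8}:3  {6,7,8}:1
  |U|=4: {4,6,7,8}:1  {5,6,7,8}:4
  |U|=5: {3,4,6,7,8}:1  {4,5,6,7,8}:5
  |U|=6: {2,3,4,6,7,8}:1  {3,4,5,6,7,8}:6
  |U|=7: {1,2,3,4,6,7,8}:1  {2,3,4,5,6,7,8}:7
  start at 0(d): 8
  start at 5(c): 1
sum over floor = 9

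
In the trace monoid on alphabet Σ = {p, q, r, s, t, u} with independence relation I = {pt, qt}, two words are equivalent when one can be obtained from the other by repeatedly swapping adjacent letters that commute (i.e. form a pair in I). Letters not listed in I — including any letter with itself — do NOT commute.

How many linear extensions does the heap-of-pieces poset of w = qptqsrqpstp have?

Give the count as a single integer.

#0=q has no predecessor
#1=p depends on [0:q]
#2=t has no predecessor
#3=q depends on [1:p]
#4=s depends on [2:t, 3:q]
#5=r depends on [4:s]
#6=q depends on [5:r]
#7=p depends on [6:q]
#8=s depends on [7:p]
#9=t depends on [8:s]
#10=p depends on [8:s]
sources: [0:q, 2:t]
N(rest) = Σ N(rest − s) over sources s of rest; N(one piece) = 1:
  size 1 → [9]=1  [10]=1
  size 2 → [9,10]=2
  size 3 → [8,9,10]=2
  size 4 → [7,8,9,10]=2
  size 5 → [6,7,8,9,10]=2
  size 6 → [5,6,7,8,9,10]=2
  size 7 → [4,5,6,7,8,9,10]=2
  size 8 → [2,4,5,6,7,8,9,10]=2  [3,4,5,6,7,8,9,10]=2
  size 9 → [1,3,4,5,6,7,8,9,10]=2  [2,3,4,5,6,7,8,9,10]=4
  first=0(q) contributes 6
  first=2(t) contributes 2
|[w]| = 8

8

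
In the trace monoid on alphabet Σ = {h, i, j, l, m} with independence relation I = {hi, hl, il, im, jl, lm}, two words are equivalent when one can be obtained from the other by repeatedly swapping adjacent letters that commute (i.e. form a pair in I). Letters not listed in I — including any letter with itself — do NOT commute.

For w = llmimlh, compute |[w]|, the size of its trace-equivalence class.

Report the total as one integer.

piece 0:l — minimal
piece 1:l rests on {0:l}
piece 2:m — minimal
piece 3:i — minimal
piece 4:m rests on {2:m}
piece 5:l rests on {1:l}
piece 6:h rests on {4:m}
minimal pieces: {0:l, 2:m, 3:i}
ways to finish when only these pieces remain (= sum over removing one remaining piece with nothing left below it):
  1 left: {3}→1  {5}→1  {6}→1
  2 left: {1,5}→1  {3,5}→2  {3,6}→2  {4,6}→1  {5,6}→2
  3 left: {0,1,5}→1  {1,3,5}→3  {1,5,6}→3  {2,4,6}→1  {3,4,6}→3  {3,5,6}→6  {4,5,6}→3
  4 left: {0,1,3,5}→4  {0,1,5,6}→4  {1,3,5,6}→12  {1,4,5,6}→6  {2,3,4,6}→4  {2,4,5,6}→4  {3,4,5,6}→12
  5 left: {0,1,3,5,6}→20  {0,1,4,5,6}→10  {1,2,4,5,6}→10  {1,3,4,5,6}→30  {2,3,4,5,6}→20
  placing 0:l first → 60 extensions
  placing 2:m first → 60 extensions
  placing 3:i first → 20 extensions
total linear extensions = 140

140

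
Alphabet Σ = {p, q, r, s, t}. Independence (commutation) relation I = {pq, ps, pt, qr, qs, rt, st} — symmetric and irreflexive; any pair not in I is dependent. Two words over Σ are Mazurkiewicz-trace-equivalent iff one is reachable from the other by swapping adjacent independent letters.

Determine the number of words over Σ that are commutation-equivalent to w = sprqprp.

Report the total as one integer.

piece 0:s — minimal
piece 1:p — minimal
piece 2:r rests on {0:s, 1:p}
piece 3:q — minimal
piece 4:p rests on {2:r}
piece 5:r rests on {4:p}
piece 6:p rests on {5:r}
minimal pieces: {0:s, 1:p, 3:q}
ways to finish when only these pieces remain (= sum over removing one remaining piece with nothing left below it):
  1 left: {3}→1  {6}→1
  2 left: {3,6}→2  {5,6}→1
  3 left: {3,5,6}→3  {4,5,6}→1
  4 left: {2,4,5,6}→1  {3,4,5,6}→4
  5 left: {0,2,4,5,6}→1  {1,2,4,5,6}→1  {2,3,4,5,6}→5
  placing 0:s first → 6 extensions
  placing 1:p first → 6 extensions
  placing 3:q first → 2 extensions
total linear extensions = 14

14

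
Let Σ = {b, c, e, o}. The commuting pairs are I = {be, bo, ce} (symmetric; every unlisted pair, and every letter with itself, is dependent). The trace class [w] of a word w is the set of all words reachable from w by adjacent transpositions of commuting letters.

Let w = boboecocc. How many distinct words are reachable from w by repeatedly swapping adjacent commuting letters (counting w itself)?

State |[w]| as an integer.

0(b) covers ∅
1(o) covers ∅
2(b) covers 0:b
3(o) covers 1:o
4(e) covers 3:o
5(c) covers 2:b, 3:o
6(o) covers 4:e, 5:c
7(c) covers 6:o
8(c) covers 7:c
floor of heap: 0:b, 1:o
completions by unplaced set U, small U first (add the entries for U minus each lowest piece of U):
  |U|=1: {8}:1
  |U|=2: {7,8}:1
  |U|=3: {6,7,8}:1
  |U|=4: {4,6,7,8}:1  {5,6,7,8}:1
  |U|=5: {2,5,6,7,8}:1  {4,5,6,7,8}:2
  |U|=6: {0,2,5,6,7,8}:1  {2,4,5,6,7,8}:3  {3,4,5,6,7,8}:2
  |U|=7: {0,2,4,5,6,7,8}:4  {1,3,4,5,6,7,8}:2  {2,3,4,5,6,7,8}:5
  start at 0(b): 7
  start at 1(o): 9
sum over floor = 16

16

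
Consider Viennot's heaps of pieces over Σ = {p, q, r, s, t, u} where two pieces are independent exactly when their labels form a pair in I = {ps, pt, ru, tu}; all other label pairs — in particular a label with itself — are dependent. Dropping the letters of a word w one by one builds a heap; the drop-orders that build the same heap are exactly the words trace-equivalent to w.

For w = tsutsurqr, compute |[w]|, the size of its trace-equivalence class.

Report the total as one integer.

4

piece 0:t — minimal
piece 1:s rests on {0:t}
piece 2:u rests on {1:s}
piece 3:t rests on {1:s}
piece 4:s rests on {2:u, 3:t}
piece 5:u rests on {4:s}
piece 6:r rests on {4:s}
piece 7:q rests on {5:u, 6:r}
piece 8:r rests on {7:q}
minimal pieces: {0:t}
ways to finish when only these pieces remain (= sum over removing one remaining piece with nothing left below it):
  1 left: {8}→1
  2 left: {7,8}→1
  3 left: {5,7,8}→1  {6,7,8}→1
  4 left: {5,6,7,8}→2
  5 left: {4,5,6,7,8}→2
  6 left: {2,4,5,6,7,8}→2  {3,4,5,6,7,8}→2
  7 left: {2,3,4,5,6,7,8}→4
  placing 0:t first → 4 extensions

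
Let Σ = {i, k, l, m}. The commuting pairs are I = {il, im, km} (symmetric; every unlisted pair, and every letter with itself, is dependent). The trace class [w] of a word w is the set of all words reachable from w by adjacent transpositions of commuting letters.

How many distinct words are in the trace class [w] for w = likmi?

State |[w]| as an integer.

7

#0=l has no predecessor
#1=i has no predecessor
#2=k depends on [0:l, 1:i]
#3=m depends on [0:l]
#4=i depends on [2:k]
sources: [0:l, 1:i]
N(rest) = Σ N(rest − s) over sources s of rest; N(one piece) = 1:
  size 1 → [3]=1  [4]=1
  size 2 → [2,4]=1  [3,4]=2
  size 3 → [1,2,4]=1  [2,3,4]=3
  first=0(l) contributes 4
  first=1(i) contributes 3
|[w]| = 7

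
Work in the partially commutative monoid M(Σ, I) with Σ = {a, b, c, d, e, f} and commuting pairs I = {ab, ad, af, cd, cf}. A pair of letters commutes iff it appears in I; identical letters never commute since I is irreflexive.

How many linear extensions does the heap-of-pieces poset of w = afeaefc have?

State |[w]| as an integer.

#0=a has no predecessor
#1=f has no predecessor
#2=e depends on [0:a, 1:f]
#3=a depends on [2:e]
#4=e depends on [3:a]
#5=f depends on [4:e]
#6=c depends on [4:e]
sources: [0:a, 1:f]
N(rest) = Σ N(rest − s) over sources s of rest; N(one piece) = 1:
  size 1 → [5]=1  [6]=1
  size 2 → [5,6]=2
  size 3 → [4,5,6]=2
  size 4 → [3,4,5,6]=2
  size 5 → [2,3,4,5,6]=2
  first=0(a) contributes 2
  first=1(f) contributes 2
|[w]| = 4

4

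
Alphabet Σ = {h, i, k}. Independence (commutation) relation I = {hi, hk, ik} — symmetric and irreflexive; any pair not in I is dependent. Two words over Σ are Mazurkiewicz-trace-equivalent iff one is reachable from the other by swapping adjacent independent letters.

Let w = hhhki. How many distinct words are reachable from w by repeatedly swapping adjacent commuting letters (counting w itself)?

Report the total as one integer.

20

0(h) covers ∅
1(h) covers 0:h
2(h) covers 1:h
3(k) covers ∅
4(i) covers ∅
floor of heap: 0:h, 3:k, 4:i
completions by unplaced set U, small U first (add the entries for U minus each lowest piece of U):
  |U|=1: {2}:1  {3}:1  {4}:1
  |U|=2: {1,2}:1  {2,3}:2  {2,4}:2  {3,4}:2
  |U|=3: {0,1,2}:1  {1,2,3}:3  {1,2,4}:3  {2,3,4}:6
  start at 0(h): 12
  start at 3(k): 4
  start at 4(i): 4
sum over floor = 20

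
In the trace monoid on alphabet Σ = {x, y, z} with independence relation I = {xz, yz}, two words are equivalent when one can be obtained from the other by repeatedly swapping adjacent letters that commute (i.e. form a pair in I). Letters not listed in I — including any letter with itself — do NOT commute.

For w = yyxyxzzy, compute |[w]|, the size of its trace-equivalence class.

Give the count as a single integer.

28

#0=y has no predecessor
#1=y depends on [0:y]
#2=x depends on [1:y]
#3=y depends on [2:x]
#4=x depends on [3:y]
#5=z has no predecessor
#6=z depends on [5:z]
#7=y depends on [4:x]
sources: [0:y, 5:z]
N(rest) = Σ N(rest − s) over sources s of rest; N(one piece) = 1:
  size 1 → [6]=1  [7]=1
  size 2 → [4,7]=1  [5,6]=1  [6,7]=2
  size 3 → [3,4,7]=1  [4,6,7]=3  [5,6,7]=3
  size 4 → [2,3,4,7]=1  [3,4,6,7]=4  [4,5,6,7]=6
  size 5 → [1,2,3,4,7]=1  [2,3,4,6,7]=5  [3,4,5,6,7]=10
  size 6 → [0,1,2,3,4,7]=1  [1,2,3,4,6,7]=6  [2,3,4,5,6,7]=15
  first=0(y) contributes 21
  first=5(z) contributes 7
|[w]| = 28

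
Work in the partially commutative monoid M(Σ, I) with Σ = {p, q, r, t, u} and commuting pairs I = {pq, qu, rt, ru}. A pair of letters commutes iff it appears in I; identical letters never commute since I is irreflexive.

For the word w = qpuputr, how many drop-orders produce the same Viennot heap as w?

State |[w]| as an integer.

#0=q has no predecessor
#1=p has no predecessor
#2=u depends on [1:p]
#3=p depends on [2:u]
#4=u depends on [3:p]
#5=t depends on [0:q, 4:u]
#6=r depends on [0:q, 3:p]
sources: [0:q, 1:p]
N(rest) = Σ N(rest − s) over sources s of rest; N(one piece) = 1:
  size 1 → [5]=1  [6]=1
  size 2 → [4,5]=1  [5,6]=2
  size 3 → [0,5,6]=2  [4,5,6]=3
  size 4 → [0,4,5,6]=5  [3,4,5,6]=3
  size 5 → [0,3,4,5,6]=8  [2,3,4,5,6]=3
  first=0(q) contributes 3
  first=1(p) contributes 11
|[w]| = 14

14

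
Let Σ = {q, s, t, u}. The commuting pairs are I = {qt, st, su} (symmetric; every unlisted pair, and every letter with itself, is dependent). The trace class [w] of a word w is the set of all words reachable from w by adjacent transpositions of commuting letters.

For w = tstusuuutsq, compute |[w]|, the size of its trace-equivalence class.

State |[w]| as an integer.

204

drop 0:t onto floor
drop 1:s onto floor
drop 2:t onto {0:t}
drop 3:u onto {2:t}
drop 4:s onto {1:s}
drop 5:u onto {3:u}
drop 6:u onto {5:u}
drop 7:u onto {6:u}
drop 8:t onto {7:u}
drop 9:s onto {4:s}
drop 10:q onto {7:u, 9:s}
ground layer = {0:t, 1:s}
drop-orders for the pieces not yet dropped (sum over which currently-grounded one goes next):
  1 to go: {8} 1  {10} 1
  2 to go: {8,10} 2  {9,10} 1
  3 to go: {4,9,10} 1  {7,8,10} 2  {8,9,10} 3
  4 to go: {1,4,9,10} 1  {4,8,9,10} 4  {6,7,8,10} 2  {7,8,9,10} 5
  5 to go: {1,4,8,9,10} 5  {4,7,8,9,10} 9  {5,6,7,8,10} 2  {6,7,8,9,10} 7
  6 to go: {1,4,7,8,9,10} 14  {3,5,6,7,8,10} 2  {4,6,7,8,9,10} 16  {5,6,7,8,9,10} 9
  7 to go: {1,4,6,7,8,9,10} 30  {2,3,5,6,7,8,10} 2  {3,5,6,7,8,9,10} 11  {4,5,6,7,8,9,10} 25
  8 to go: {0,2,3,5,6,7,8,10} 2  {1,4,5,6,7,8,9,10} 55  {2,3,5,6,7,8,9,10} 13  {3,4,5,6,7,8,9,10} 36
  9 to go: {0,2,3,5,6,7,8,9,10} 15  {1,3,4,5,6,7,8,9,10} 91  {2,3,4,5,6,7,8,9,10} 49
  if 0:t drops first: 140 orders
  if 1:s drops first: 64 orders
heap linearizations: 204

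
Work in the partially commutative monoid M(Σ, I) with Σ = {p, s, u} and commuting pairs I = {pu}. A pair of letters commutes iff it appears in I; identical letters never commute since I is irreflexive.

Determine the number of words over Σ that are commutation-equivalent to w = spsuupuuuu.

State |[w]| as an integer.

7

#0=s has no predecessor
#1=p depends on [0:s]
#2=s depends on [1:p]
#3=u depends on [2:s]
#4=u depends on [3:u]
#5=p depends on [2:s]
#6=u depends on [4:u]
#7=u depends on [6:u]
#8=u depends on [7:u]
#9=u depends on [8:u]
sources: [0:s]
N(rest) = Σ N(rest − s) over sources s of rest; N(one piece) = 1:
  size 1 → [5]=1  [9]=1
  size 2 → [5,9]=2  [8,9]=1
  size 3 → [5,8,9]=3  [7,8,9]=1
  size 4 → [5,7,8,9]=4  [6,7,8,9]=1
  size 5 → [4,6,7,8,9]=1  [5,6,7,8,9]=5
  size 6 → [3,4,6,7,8,9]=1  [4,5,6,7,8,9]=6
  size 7 → [3,4,5,6,7,8,9]=7
  size 8 → [2,3,4,5,6,7,8,9]=7
  first=0(s) contributes 7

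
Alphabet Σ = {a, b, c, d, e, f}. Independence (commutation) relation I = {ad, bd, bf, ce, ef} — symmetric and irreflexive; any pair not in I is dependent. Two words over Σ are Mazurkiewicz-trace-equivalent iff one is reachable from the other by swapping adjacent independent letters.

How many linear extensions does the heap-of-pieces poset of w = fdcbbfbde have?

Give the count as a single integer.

#0=f has no predecessor
#1=d depends on [0:f]
#2=c depends on [1:d]
#3=b depends on [2:c]
#4=b depends on [3:b]
#5=f depends on [2:c]
#6=b depends on [4:b]
#7=d depends on [5:f]
#8=e depends on [6:b, 7:d]
sources: [0:f]
N(rest) = Σ N(rest − s) over sources s of rest; N(one piece) = 1:
  size 1 → [8]=1
  size 2 → [6,8]=1  [7,8]=1
  size 3 → [4,6,8]=1  [5,7,8]=1  [6,7,8]=2
  size 4 → [3,4,6,8]=1  [4,6,7,8]=3  [5,6,7,8]=3
  size 5 → [3,4,6,7,8]=4  [4,5,6,7,8]=6
  size 6 → [3,4,5,6,7,8]=10
  size 7 → [2,3,4,5,6,7,8]=10
  first=0(f) contributes 10

10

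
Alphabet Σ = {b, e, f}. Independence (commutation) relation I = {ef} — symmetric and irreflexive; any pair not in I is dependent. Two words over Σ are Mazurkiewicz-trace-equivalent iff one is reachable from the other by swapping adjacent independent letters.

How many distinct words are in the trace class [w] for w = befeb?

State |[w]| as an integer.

3

drop 0:b onto floor
drop 1:e onto {0:b}
drop 2:f onto {0:b}
drop 3:e onto {1:e}
drop 4:b onto {2:f, 3:e}
ground layer = {0:b}
drop-orders for the pieces not yet dropped (sum over which currently-grounded one goes next):
  1 to go: {4} 1
  2 to go: {2,4} 1  {3,4} 1
  3 to go: {1,3,4} 1  {2,3,4} 2
  if 0:b drops first: 3 orders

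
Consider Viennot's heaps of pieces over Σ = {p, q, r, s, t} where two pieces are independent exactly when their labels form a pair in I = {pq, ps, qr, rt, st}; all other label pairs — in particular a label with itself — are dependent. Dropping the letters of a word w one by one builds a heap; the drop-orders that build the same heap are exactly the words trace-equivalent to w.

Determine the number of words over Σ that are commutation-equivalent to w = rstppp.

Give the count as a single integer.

9

drop 0:r onto floor
drop 1:s onto {0:r}
drop 2:t onto floor
drop 3:p onto {0:r, 2:t}
drop 4:p onto {3:p}
drop 5:p onto {4:p}
ground layer = {0:r, 2:t}
drop-orders for the pieces not yet dropped (sum over which currently-grounded one goes next):
  1 to go: {1} 1  {5} 1
  2 to go: {1,5} 2  {4,5} 1
  3 to go: {1,4,5} 3  {3,4,5} 1
  4 to go: {1,3,4,5} 4  {2,3,4,5} 1
  if 0:r drops first: 5 orders
  if 2:t drops first: 4 orders
heap linearizations: 9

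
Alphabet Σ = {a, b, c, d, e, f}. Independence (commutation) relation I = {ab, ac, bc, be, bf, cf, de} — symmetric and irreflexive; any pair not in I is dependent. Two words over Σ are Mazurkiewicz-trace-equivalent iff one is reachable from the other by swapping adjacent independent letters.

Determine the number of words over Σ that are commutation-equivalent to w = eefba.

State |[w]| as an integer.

0(e) covers ∅
1(e) covers 0:e
2(f) covers 1:e
3(b) covers ∅
4(a) covers 2:f
floor of heap: 0:e, 3:b
completions by unplaced set U, small U first (add the entries for U minus each lowest piece of U):
  |U|=1: {3}:1  {4}:1
  |U|=2: {2,4}:1  {3,4}:2
  |U|=3: {1,2,4}:1  {2,3,4}:3
  start at 0(e): 4
  start at 3(b): 1
sum over floor = 5

5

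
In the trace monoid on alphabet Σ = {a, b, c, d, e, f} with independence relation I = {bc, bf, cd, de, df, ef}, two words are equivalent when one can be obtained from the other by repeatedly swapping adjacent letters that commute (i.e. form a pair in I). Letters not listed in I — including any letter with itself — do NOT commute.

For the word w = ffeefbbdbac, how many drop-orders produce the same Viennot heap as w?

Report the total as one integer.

0(f) covers ∅
1(f) covers 0:f
2(e) covers ∅
3(e) covers 2:e
4(f) covers 1:f
5(b) covers 3:e
6(b) covers 5:b
7(d) covers 6:b
8(b) covers 7:d
9(a) covers 4:f, 8:b
10(c) covers 9:a
floor of heap: 0:f, 2:e
completions by unplaced set U, small U first (add the entries for U minus each lowest piece of U):
  |U|=1: {10}:1
  |U|=2: {9,10}:1
  |U|=3: {4,9,10}:1  {8,9,10}:1
  |U|=4: {1,4,9,10}:1  {4,8,9,10}:2  {7,8,9,10}:1
  |U|=5: {0,1,4,9,10}:1  {1,4,8,9,10}:3  {4,7,8,9,10}:3  {6,7,8,9,10}:1
  |U|=6: {0,1,4,8,9,10}:4  {1,4,7,8,9,10}:6  {4,6,7,8,9,10}:4  {5,6,7,8,9,10}:1
  |U|=7: {0,1,4,7,8,9,10}:10  {1,4,6,7,8,9,10}:10  {3,5,6,7,8,9,10}:1  {4,5,6,7,8,9,10}:5
  |U|=8: {0,1,4,6,7,8,9,10}:20  {1,4,5,6,7,8,9,10}:15  {2,3,5,6,7,8,9,10}:1  {3,4,5,6,7,8,9,10}:6
  |U|=9: {0,1,4,5,6,7,8,9,10}:35  {1,3,4,5,6,7,8,9,10}:21  {2,3,4,5,6,7,8,9,10}:7
  start at 0(f): 28
  start at 2(e): 56
sum over floor = 84

84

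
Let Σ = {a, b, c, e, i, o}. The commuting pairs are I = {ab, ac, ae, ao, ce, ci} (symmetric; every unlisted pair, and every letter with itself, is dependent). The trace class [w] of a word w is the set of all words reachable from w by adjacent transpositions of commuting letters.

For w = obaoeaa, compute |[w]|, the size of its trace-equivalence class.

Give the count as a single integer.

drop 0:o onto floor
drop 1:b onto {0:o}
drop 2:a onto floor
drop 3:o onto {1:b}
drop 4:e onto {3:o}
drop 5:a onto {2:a}
drop 6:a onto {5:a}
ground layer = {0:o, 2:a}
drop-orders for the pieces not yet dropped (sum over which currently-grounded one goes next):
  1 to go: {4} 1  {6} 1
  2 to go: {3,4} 1  {4,6} 2  {5,6} 1
  3 to go: {1,3,4} 1  {2,5,6} 1  {3,4,6} 3  {4,5,6} 3
  4 to go: {0,1,3,4} 1  {1,3,4,6} 4  {2,4,5,6} 4  {3,4,5,6} 6
  5 to go: {0,1,3,4,6} 5  {1,3,4,5,6} 10  {2,3,4,5,6} 10
  if 0:o drops first: 20 orders
  if 2:a drops first: 15 orders
heap linearizations: 35

35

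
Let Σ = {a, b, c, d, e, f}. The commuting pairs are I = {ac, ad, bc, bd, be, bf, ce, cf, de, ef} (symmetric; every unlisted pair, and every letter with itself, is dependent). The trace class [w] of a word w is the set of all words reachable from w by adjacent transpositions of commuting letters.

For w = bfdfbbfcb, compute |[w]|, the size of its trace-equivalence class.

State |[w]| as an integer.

378

piece 0:b — minimal
piece 1:f — minimal
piece 2:d rests on {1:f}
piece 3:f rests on {2:d}
piece 4:b rests on {0:b}
piece 5:b rests on {4:b}
piece 6:f rests on {3:f}
piece 7:c rests on {2:d}
piece 8:b rests on {5:b}
minimal pieces: {0:b, 1:f}
ways to finish when only these pieces remain (= sum over removing one remaining piece with nothing left below it):
  1 left: {6}→1  {7}→1  {8}→1
  2 left: {3,6}→1  {5,8}→1  {6,7}→2  {6,8}→2  {7,8}→2
  3 left: {3,6,7}→3  {3,6,8}→3  {4,5,8}→1  {5,6,8}→3  {5,7,8}→3  {6,7,8}→6
  4 left: {0,4,5,8}→1  {2,3,6,7}→3  {3,5,6,8}→6  {3,6,7,8}→12  {4,5,6,8}→4  {4,5,7,8}→4  {5,6,7,8}→12
  5 left: {0,4,5,6,8}→5  {0,4,5,7,8}→5  {1,2,3,6,7}→3  {2,3,6,7,8}→15  {3,4,5,6,8}→10  {3,5,6,7,8}→30  {4,5,6,7,8}→20
  6 left: {0,3,4,5,6,8}→15  {0,4,5,6,7,8}→30  {1,2,3,6,7,8}→18  {2,3,5,6,7,8}→45  {3,4,5,6,7,8}→60
  7 left: {0,3,4,5,6,7,8}→105  {1,2,3,5,6,7,8}→63  {2,3,4,5,6,7,8}→105
  placing 0:b first → 168 extensions
  placing 1:f first → 210 extensions
total linear extensions = 378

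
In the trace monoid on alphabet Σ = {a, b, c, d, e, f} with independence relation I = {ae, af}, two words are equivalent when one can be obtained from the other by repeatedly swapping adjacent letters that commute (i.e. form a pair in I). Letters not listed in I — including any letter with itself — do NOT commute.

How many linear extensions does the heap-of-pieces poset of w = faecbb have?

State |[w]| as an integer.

3

piece 0:f — minimal
piece 1:a — minimal
piece 2:e rests on {0:f}
piece 3:c rests on {1:a, 2:e}
piece 4:b rests on {3:c}
piece 5:b rests on {4:b}
minimal pieces: {0:f, 1:a}
ways to finish when only these pieces remain (= sum over removing one remaining piece with nothing left below it):
  1 left: {5}→1
  2 left: {4,5}→1
  3 left: {3,4,5}→1
  4 left: {1,3,4,5}→1  {2,3,4,5}→1
  placing 0:f first → 2 extensions
  placing 1:a first → 1 extensions
total linear extensions = 3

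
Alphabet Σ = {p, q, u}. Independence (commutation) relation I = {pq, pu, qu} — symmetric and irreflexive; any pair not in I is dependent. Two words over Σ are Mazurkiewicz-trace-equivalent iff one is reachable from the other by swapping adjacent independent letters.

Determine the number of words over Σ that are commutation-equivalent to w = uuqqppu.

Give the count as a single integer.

drop 0:u onto floor
drop 1:u onto {0:u}
drop 2:q onto floor
drop 3:q onto {2:q}
drop 4:p onto floor
drop 5:p onto {4:p}
drop 6:u onto {1:u}
ground layer = {0:u, 2:q, 4:p}
drop-orders for the pieces not yet dropped (sum over which currently-grounded one goes next):
  1 to go: {3} 1  {5} 1  {6} 1
  2 to go: {1,6} 1  {2,3} 1  {3,5} 2  {3,6} 2  {4,5} 1  {5,6} 2
  3 to go: {0,1,6} 1  {1,3,6} 3  {1,5,6} 3  {2,3,5} 3  {2,3,6} 3  {3,4,5} 3  {3,5,6} 6  {4,5,6} 3
  4 to go: {0,1,3,6} 4  {0,1,5,6} 4  {1,2,3,6} 6  {1,3,5,6} 12  {1,4,5,6} 6  {2,3,4,5} 6  {2,3,5,6} 12  {3,4,5,6} 12
  5 to go: {0,1,2,3,6} 10  {0,1,3,5,6} 20  {0,1,4,5,6} 10  {1,2,3,5,6} 30  {1,3,4,5,6} 30  {2,3,4,5,6} 30
  if 0:u drops first: 90 orders
  if 2:q drops first: 60 orders
  if 4:p drops first: 60 orders
heap linearizations: 210

210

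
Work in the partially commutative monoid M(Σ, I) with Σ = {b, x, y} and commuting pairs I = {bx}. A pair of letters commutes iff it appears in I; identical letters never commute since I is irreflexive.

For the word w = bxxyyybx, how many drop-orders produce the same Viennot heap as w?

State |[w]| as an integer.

#0=b has no predecessor
#1=x has no predecessor
#2=x depends on [1:x]
#3=y depends on [0:b, 2:x]
#4=y depends on [3:y]
#5=y depends on [4:y]
#6=b depends on [5:y]
#7=x depends on [5:y]
sources: [0:b, 1:x]
N(rest) = Σ N(rest − s) over sources s of rest; N(one piece) = 1:
  size 1 → [6]=1  [7]=1
  size 2 → [6,7]=2
  size 3 → [5,6,7]=2
  size 4 → [4,5,6,7]=2
  size 5 → [3,4,5,6,7]=2
  size 6 → [0,3,4,5,6,7]=2  [2,3,4,5,6,7]=2
  first=0(b) contributes 2
  first=1(x) contributes 4
|[w]| = 6

6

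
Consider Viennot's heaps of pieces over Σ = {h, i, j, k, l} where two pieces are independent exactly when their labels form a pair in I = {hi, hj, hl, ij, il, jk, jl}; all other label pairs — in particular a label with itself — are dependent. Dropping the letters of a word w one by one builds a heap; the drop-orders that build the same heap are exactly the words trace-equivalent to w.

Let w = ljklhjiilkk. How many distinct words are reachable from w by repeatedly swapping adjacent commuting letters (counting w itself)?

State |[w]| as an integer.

0(l) covers ∅
1(j) covers ∅
2(k) covers 0:l
3(l) covers 2:k
4(h) covers 2:k
5(j) covers 1:j
6(i) covers 2:k
7(i) covers 6:i
8(l) covers 3:l
9(k) covers 4:h, 7:i, 8:l
10(k) covers 9:k
floor of heap: 0:l, 1:j
completions by unplaced set U, small U first (add the entries for U minus each lowest piece of U):
  |U|=1: {5}:1  {10}:1
  |U|=2: {1,5}:1  {5,10}:2  {9,10}:1
  |U|=3: {1,5,10}:3  {4,9,10}:1  {5,9,10}:3  {7,9,10}:1  {8,9,10}:1
  |U|=4: {1,5,9,10}:6  {3,8,9,10}:1  {4,5,9,10}:4  {4,7,9,10}:2  {4,8,9,10}:2  {5,7,9,10}:4  {5,8,9,10}:4  {6,7,9,10}:1  {7,8,9,10}:2
  |U|=5: {1,4,5,9,10}:10  {1,5,7,9,10}:10  {1,5,8,9,10}:10  {3,4,8,9,10}:3  {3,5,8,9,10}:5  {3,7,8,9,10}:3  {4,5,7,9,10}:10  {4,5,8,9,10}:10  {4,6,7,9,10}:3  {4,7,8,9,10}:6  {5,6,7,9,10}:5  {5,7,8,9,10}:10  {6,7,8,9,10}:3
  |U|=6: {1,3,5,8,9,10}:15  {1,4,5,7,9,10}:30  {1,4,5,8,9,10}:30  {1,5,6,7,9,10}:15  {1,5,7,8,9,10}:30  {3,4,5,8,9,10}:18  {3,4,7,8,9,10}:12  {3,5,7,8,9,10}:18  {3,6,7,8,9,10}:6  {4,5,6,7,9,10}:18  {4,5,7,8,9,10}:36  {4,6,7,8,9,10}:12  {5,6,7,8,9,10}:18
  |U|=7: {1,3,4,5,8,9,10}:63  {1,3,5,7,8,9,10}:63  {1,4,5,6,7,9,10}:63  {1,4,5,7,8,9,10}:126  {1,5,6,7,8,9,10}:63  {3,4,5,7,8,9,10}:84  {3,4,6,7,8,9,10}:30  {3,5,6,7,8,9,10}:42  {4,5,6,7,8,9,10}:84
  |U|=8: {1,3,4,5,7,8,9,10}:336  {1,3,5,6,7,8,9,10}:168  {1,4,5,6,7,8,9,10}:336  {2,3,4,6,7,8,9,10}:30  {3,4,5,6,7,8,9,10}:240
  |U|=9: {0,2,3,4,6,7,8,9,10}:30  {1,3,4,5,6,7,8,9,10}:1080  {2,3,4,5,6,7,8,9,10}:270
  start at 0(l): 1350
  start at 1(j): 300
sum over floor = 1650

1650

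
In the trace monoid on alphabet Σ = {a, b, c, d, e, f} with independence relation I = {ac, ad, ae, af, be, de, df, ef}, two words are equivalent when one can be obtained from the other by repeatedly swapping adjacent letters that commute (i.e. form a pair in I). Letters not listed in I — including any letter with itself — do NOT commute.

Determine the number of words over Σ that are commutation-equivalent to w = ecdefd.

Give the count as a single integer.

0(e) covers ∅
1(c) covers 0:e
2(d) covers 1:c
3(e) covers 1:c
4(f) covers 1:c
5(d) covers 2:d
floor of heap: 0:e
completions by unplaced set U, small U first (add the entries for U minus each lowest piece of U):
  |U|=1: {3}:1  {4}:1  {5}:1
  |U|=2: {2,5}:1  {3,4}:2  {3,5}:2  {4,5}:2
  |U|=3: {2,3,5}:3  {2,4,5}:3  {3,4,5}:6
  |U|=4: {2,3,4,5}:12
  start at 0(e): 12

12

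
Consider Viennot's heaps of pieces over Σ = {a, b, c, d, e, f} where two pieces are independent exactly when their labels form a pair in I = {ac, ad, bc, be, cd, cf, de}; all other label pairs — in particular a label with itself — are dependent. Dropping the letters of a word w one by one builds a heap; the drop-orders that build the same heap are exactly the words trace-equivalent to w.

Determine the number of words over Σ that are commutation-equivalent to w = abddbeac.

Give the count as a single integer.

drop 0:a onto floor
drop 1:b onto {0:a}
drop 2:d onto {1:b}
drop 3:d onto {2:d}
drop 4:b onto {3:d}
drop 5:e onto {0:a}
drop 6:a onto {4:b, 5:e}
drop 7:c onto {5:e}
ground layer = {0:a}
drop-orders for the pieces not yet dropped (sum over which currently-grounded one goes next):
  1 to go: {6} 1  {7} 1
  2 to go: {4,6} 1  {6,7} 2
  3 to go: {3,4,6} 1  {4,6,7} 3  {5,6,7} 2
  4 to go: {2,3,4,6} 1  {3,4,6,7} 4  {4,5,6,7} 5
  5 to go: {1,2,3,4,6} 1  {2,3,4,6,7} 5  {3,4,5,6,7} 9
  6 to go: {1,2,3,4,6,7} 6  {2,3,4,5,6,7} 14
  if 0:a drops first: 20 orders

20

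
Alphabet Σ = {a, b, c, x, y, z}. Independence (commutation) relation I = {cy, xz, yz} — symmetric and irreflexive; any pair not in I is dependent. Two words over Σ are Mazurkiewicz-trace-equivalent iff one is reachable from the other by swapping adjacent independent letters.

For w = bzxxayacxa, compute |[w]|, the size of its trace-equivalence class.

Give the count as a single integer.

3

#0=b has no predecessor
#1=z depends on [0:b]
#2=x depends on [0:b]
#3=x depends on [2:x]
#4=a depends on [1:z, 3:x]
#5=y depends on [4:a]
#6=a depends on [5:y]
#7=c depends on [6:a]
#8=x depends on [7:c]
#9=a depends on [8:x]
sources: [0:b]
N(rest) = Σ N(rest − s) over sources s of rest; N(one piece) = 1:
  size 1 → [9]=1
  size 2 → [8,9]=1
  size 3 → [7,8,9]=1
  size 4 → [6,7,8,9]=1
  size 5 → [5,6,7,8,9]=1
  size 6 → [4,5,6,7,8,9]=1
  size 7 → [1,4,5,6,7,8,9]=1  [3,4,5,6,7,8,9]=1
  size 8 → [1,3,4,5,6,7,8,9]=2  [2,3,4,5,6,7,8,9]=1
  first=0(b) contributes 3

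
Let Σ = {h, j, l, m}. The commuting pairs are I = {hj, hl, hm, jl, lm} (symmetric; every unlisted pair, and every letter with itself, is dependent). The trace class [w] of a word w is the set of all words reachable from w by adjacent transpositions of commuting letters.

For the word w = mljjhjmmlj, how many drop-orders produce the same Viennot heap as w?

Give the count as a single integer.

piece 0:m — minimal
piece 1:l — minimal
piece 2:j rests on {0:m}
piece 3:j rests on {2:j}
piece 4:h — minimal
piece 5:j rests on {3:j}
piece 6:m rests on {5:j}
piece 7:m rests on {6:m}
piece 8:l rests on {1:l}
piece 9:j rests on {7:m}
minimal pieces: {0:m, 1:l, 4:h}
ways to finish when only these pieces remain (= sum over removing one remaining piece with nothing left below it):
  1 left: {4}→1  {8}→1  {9}→1
  2 left: {1,8}→1  {4,8}→2  {4,9}→2  {7,9}→1  {8,9}→2
  3 left: {1,4,8}→3  {1,8,9}→3  {4,7,9}→3  {4,8,9}→6  {6,7,9}→1  {7,8,9}→3
  4 left: {1,4,8,9}→12  {1,7,8,9}→6  {4,6,7,9}→4  {4,7,8,9}→12  {5,6,7,9}→1  {6,7,8,9}→4
  5 left: {1,4,7,8,9}→30  {1,6,7,8,9}→10  {3,5,6,7,9}→1  {4,5,6,7,9}→5  {4,6,7,8,9}→20  {5,6,7,8,9}→5
  6 left: {1,4,6,7,8,9}→60  {1,5,6,7,8,9}→15  {2,3,5,6,7,9}→1  {3,4,5,6,7,9}→6  {3,5,6,7,8,9}→6  {4,5,6,7,8,9}→30
  7 left: {0,2,3,5,6,7,9}→1  {1,3,5,6,7,8,9}→21  {1,4,5,6,7,8,9}→105  {2,3,4,5,6,7,9}→7  {2,3,5,6,7,8,9}→7  {3,4,5,6,7,8,9}→42
  8 left: {0,2,3,4,5,6,7,9}→8  {0,2,3,5,6,7,8,9}→8  {1,2,3,5,6,7,8,9}→28  {1,3,4,5,6,7,8,9}→168  {2,3,4,5,6,7,8,9}→56
  placing 0:m first → 252 extensions
  placing 1:l first → 72 extensions
  placing 4:h first → 36 extensions
total linear extensions = 360

360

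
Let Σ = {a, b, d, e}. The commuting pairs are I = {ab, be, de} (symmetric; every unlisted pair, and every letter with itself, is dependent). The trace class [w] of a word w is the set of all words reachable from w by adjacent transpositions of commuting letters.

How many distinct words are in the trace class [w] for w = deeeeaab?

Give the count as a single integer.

25

0(d) covers ∅
1(e) covers ∅
2(e) covers 1:e
3(e) covers 2:e
4(e) covers 3:e
5(a) covers 0:d, 4:e
6(a) covers 5:a
7(b) covers 0:d
floor of heap: 0:d, 1:e
completions by unplaced set U, small U first (add the entries for U minus each lowest piece of U):
  |U|=1: {6}:1  {7}:1
  |U|=2: {5,6}:1  {6,7}:2
  |U|=3: {4,5,6}:1  {5,6,7}:3
  |U|=4: {0,5,6,7}:3  {3,4,5,6}:1  {4,5,6,7}:4
  |U|=5: {0,4,5,6,7}:7  {2,3,4,5,6}:1  {3,4,5,6,7}:5
  |U|=6: {0,3,4,5,6,7}:12  {1,2,3,4,5,6}:1  {2,3,4,5,6,7}:6
  start at 0(d): 7
  start at 1(e): 18
sum over floor = 25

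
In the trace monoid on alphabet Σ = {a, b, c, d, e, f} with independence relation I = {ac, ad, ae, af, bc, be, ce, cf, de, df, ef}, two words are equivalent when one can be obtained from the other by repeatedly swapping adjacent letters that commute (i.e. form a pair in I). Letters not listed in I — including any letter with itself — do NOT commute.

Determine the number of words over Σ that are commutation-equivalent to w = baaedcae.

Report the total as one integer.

280

#0=b has no predecessor
#1=a depends on [0:b]
#2=a depends on [1:a]
#3=e has no predecessor
#4=d depends on [0:b]
#5=c depends on [4:d]
#6=a depends on [2:a]
#7=e depends on [3:e]
sources: [0:b, 3:e]
N(rest) = Σ N(rest − s) over sources s of rest; N(one piece) = 1:
  size 1 → [5]=1  [6]=1  [7]=1
  size 2 → [2,6]=1  [3,7]=1  [4,5]=1  [5,6]=2  [5,7]=2  [6,7]=2
  size 3 → [1,2,6]=1  [2,5,6]=3  [2,6,7]=3  [3,5,7]=3  [3,6,7]=3  [4,5,6]=3  [4,5,7]=3  [5,6,7]=6
  size 4 → [1,2,5,6]=4  [1,2,6,7]=4  [2,3,6,7]=6  [2,4,5,6]=6  [2,5,6,7]=12  [3,4,5,7]=6  [3,5,6,7]=12  [4,5,6,7]=12
  size 5 → [1,2,3,6,7]=10  [1,2,4,5,6]=10  [1,2,5,6,7]=20  [2,3,5,6,7]=30  [2,4,5,6,7]=30  [3,4,5,6,7]=30
  size 6 → [0,1,2,4,5,6]=10  [1,2,3,5,6,7]=60  [1,2,4,5,6,7]=60  [2,3,4,5,6,7]=90
  first=0(b) contributes 210
  first=3(e) contributes 70
|[w]| = 280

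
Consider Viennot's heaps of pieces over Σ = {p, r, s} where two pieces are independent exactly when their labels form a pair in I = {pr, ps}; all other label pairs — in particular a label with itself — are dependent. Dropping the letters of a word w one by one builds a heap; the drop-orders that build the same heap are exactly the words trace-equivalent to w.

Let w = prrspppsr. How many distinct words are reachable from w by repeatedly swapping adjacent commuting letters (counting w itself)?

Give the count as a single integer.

drop 0:p onto floor
drop 1:r onto floor
drop 2:r onto {1:r}
drop 3:s onto {2:r}
drop 4:p onto {0:p}
drop 5:p onto {4:p}
drop 6:p onto {5:p}
drop 7:s onto {3:s}
drop 8:r onto {7:s}
ground layer = {0:p, 1:r}
drop-orders for the pieces not yet dropped (sum over which currently-grounded one goes next):
  1 to go: {6} 1  {8} 1
  2 to go: {5,6} 1  {6,8} 2  {7,8} 1
  3 to go: {3,7,8} 1  {4,5,6} 1  {5,6,8} 3  {6,7,8} 3
  4 to go: {0,4,5,6} 1  {2,3,7,8} 1  {3,6,7,8} 4  {4,5,6,8} 4  {5,6,7,8} 6
  5 to go: {0,4,5,6,8} 5  {1,2,3,7,8} 1  {2,3,6,7,8} 5  {3,5,6,7,8} 10  {4,5,6,7,8} 10
  6 to go: {0,4,5,6,7,8} 15  {1,2,3,6,7,8} 6  {2,3,5,6,7,8} 15  {3,4,5,6,7,8} 20
  7 to go: {0,3,4,5,6,7,8} 35  {1,2,3,5,6,7,8} 21  {2,3,4,5,6,7,8} 35
  if 0:p drops first: 56 orders
  if 1:r drops first: 70 orders
heap linearizations: 126

126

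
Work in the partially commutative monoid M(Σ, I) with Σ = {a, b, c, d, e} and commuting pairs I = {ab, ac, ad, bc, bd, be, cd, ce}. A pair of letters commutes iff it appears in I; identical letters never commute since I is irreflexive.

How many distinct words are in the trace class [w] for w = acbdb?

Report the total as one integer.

60

#0=a has no predecessor
#1=c has no predecessor
#2=b has no predecessor
#3=d has no predecessor
#4=b depends on [2:b]
sources: [0:a, 1:c, 2:b, 3:d]
N(rest) = Σ N(rest − s) over sources s of rest; N(one piece) = 1:
  size 1 → [0]=1  [1]=1  [3]=1  [4]=1
  size 2 → [0,1]=2  [0,3]=2  [0,4]=2  [1,3]=2  [1,4]=2  [2,4]=1  [3,4]=2
  size 3 → [0,1,3]=6  [0,1,4]=6  [0,2,4]=3  [0,3,4]=6  [1,2,4]=3  [1,3,4]=6  [2,3,4]=3
  first=0(a) contributes 12
  first=1(c) contributes 12
  first=2(b) contributes 24
  first=3(d) contributes 12
|[w]| = 60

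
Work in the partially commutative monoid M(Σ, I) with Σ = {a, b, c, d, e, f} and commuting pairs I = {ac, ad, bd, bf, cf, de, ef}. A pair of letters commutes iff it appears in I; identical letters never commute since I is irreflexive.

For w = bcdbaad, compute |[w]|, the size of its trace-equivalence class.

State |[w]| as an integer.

#0=b has no predecessor
#1=c depends on [0:b]
#2=d depends on [1:c]
#3=b depends on [1:c]
#4=a depends on [3:b]
#5=a depends on [4:a]
#6=d depends on [2:d]
sources: [0:b]
N(rest) = Σ N(rest − s) over sources s of rest; N(one piece) = 1:
  size 1 → [5]=1  [6]=1
  size 2 → [2,6]=1  [4,5]=1  [5,6]=2
  size 3 → [2,5,6]=3  [3,4,5]=1  [4,5,6]=3
  size 4 → [2,4,5,6]=6  [3,4,5,6]=4
  size 5 → [2,3,4,5,6]=10
  first=0(b) contributes 10

10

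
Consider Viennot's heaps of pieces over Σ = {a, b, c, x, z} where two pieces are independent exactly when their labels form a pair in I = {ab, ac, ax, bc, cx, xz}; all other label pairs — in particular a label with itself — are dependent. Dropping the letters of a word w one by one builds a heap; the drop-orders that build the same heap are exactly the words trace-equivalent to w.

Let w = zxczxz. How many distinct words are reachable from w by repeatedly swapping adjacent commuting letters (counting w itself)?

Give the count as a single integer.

15

0(z) covers ∅
1(x) covers ∅
2(c) covers 0:z
3(z) covers 2:c
4(x) covers 1:x
5(z) covers 3:z
floor of heap: 0:z, 1:x
completions by unplaced set U, small U first (add the entries for U minus each lowest piece of U):
  |U|=1: {4}:1  {5}:1
  |U|=2: {1,4}:1  {3,5}:1  {4,5}:2
  |U|=3: {1,4,5}:3  {2,3,5}:1  {3,4,5}:3
  |U|=4: {0,2,3,5}:1  {1,3,4,5}:6  {2,3,4,5}:4
  start at 0(z): 10
  start at 1(x): 5
sum over floor = 15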